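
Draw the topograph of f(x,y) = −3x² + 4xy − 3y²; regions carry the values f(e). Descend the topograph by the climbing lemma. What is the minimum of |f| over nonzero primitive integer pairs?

translate: b→2 (≡-4 mod 6), so (3,-4,3)→(3,2,2)
flip: (3,2,2)→(2,-2,3)
translate: b→2 (≡-2 mod 4), so (2,-2,3)→(2,2,3)
reduced (well bottom): (2,2,3) with a≤c, −a<b≤a
well minimum |f| = |-2| = 2 (negative-definite)

2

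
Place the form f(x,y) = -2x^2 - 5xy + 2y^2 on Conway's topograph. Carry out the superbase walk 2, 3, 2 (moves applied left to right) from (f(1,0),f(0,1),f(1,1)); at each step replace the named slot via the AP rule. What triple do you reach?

start (-2,2,-5) = (f(1,0),f(0,1),f(1,1))
replace slot 2: 2·((-2)+(-5)) − 2 = -16 → (-2,-16,-5)
replace slot 3: 2·((-2)+(-16)) − (-5) = -31 → (-2,-16,-31)
replace slot 2: 2·((-2)+(-31)) − (-16) = -50 → (-2,-50,-31)

-2,-50,-31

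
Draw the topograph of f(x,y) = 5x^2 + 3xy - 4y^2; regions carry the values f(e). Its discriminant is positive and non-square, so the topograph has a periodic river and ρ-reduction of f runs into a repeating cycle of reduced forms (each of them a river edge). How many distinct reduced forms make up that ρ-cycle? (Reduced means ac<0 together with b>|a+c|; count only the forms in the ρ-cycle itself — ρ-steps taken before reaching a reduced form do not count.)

D = 89, ⌊√D⌋ = 9
river: ρ → (-4,5,4)
river: ρ → (4,3,-5)
river: ρ → (-5,7,2)
river: ρ → (2,9,-1)
river: ρ → (-1,9,2)
river: ρ → (2,7,-5)
river: ρ → (-5,3,4)
river: ρ → (4,5,-4)
river: ρ → (-4,3,5)
river: ρ → (5,7,-2)
river: ρ → (-2,9,1)
river: ρ → (1,9,-2)
river: ρ → (-2,7,5)
river: ρ → (5,3,-4)
ρ-cycle length = 14 (tail of 0 descent steps not counted)

14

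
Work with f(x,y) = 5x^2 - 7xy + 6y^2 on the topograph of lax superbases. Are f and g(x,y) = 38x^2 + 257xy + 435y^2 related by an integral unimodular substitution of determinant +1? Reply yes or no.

D₁ = -71, D₂ = -71
f: translate: b→3 (≡-7 mod 10), so (5,-7,6)→(5,3,4)
f: flip: (5,3,4)→(4,-3,5)
f: reduced (well bottom): (4,-3,5) with a≤c, −a<b≤a
g: translate: b→29 (≡257 mod 76), so (38,257,435)→(38,29,6)
g: flip: (38,29,6)→(6,-29,38)
g: translate: b→-5 (≡-29 mod 12), so (6,-29,38)→(6,-5,4)
g: flip: (6,-5,4)→(4,5,6)
g: translate: b→-3 (≡5 mod 8), so (4,5,6)→(4,-3,5)
g: reduced (well bottom): (4,-3,5) with a≤c, −a<b≤a
reduced forms (4, -3, 5) vs (4, -3, 5) ⇒ equivalent

yes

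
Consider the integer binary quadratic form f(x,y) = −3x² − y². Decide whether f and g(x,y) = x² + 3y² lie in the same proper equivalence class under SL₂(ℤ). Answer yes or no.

D₁ = -12, D₂ = -12
f is negative-definite; reduce −f:
−f: flip: (3,0,1)→(1,0,3)
−f: reduced (well bottom): (1,0,3) with a≤c, −a<b≤a
flip sign back: reduced form of f is (-1,0,-3)
g: reduced (well bottom): (1,0,3) with a≤c, −a<b≤a
reduced forms (-1, 0, -3) vs (1, 0, 3) ⇒ inequivalent

no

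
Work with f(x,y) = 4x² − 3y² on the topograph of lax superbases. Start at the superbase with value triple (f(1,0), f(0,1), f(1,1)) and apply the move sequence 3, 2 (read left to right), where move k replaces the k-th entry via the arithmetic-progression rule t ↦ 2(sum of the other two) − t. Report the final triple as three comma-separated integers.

start (4,-3,1) = (f(1,0),f(0,1),f(1,1))
replace slot 3: 2·(4+(-3)) − 1 = 1 → (4,-3,1)
replace slot 2: 2·(4+1) − (-3) = 13 → (4,13,1)

4,13,1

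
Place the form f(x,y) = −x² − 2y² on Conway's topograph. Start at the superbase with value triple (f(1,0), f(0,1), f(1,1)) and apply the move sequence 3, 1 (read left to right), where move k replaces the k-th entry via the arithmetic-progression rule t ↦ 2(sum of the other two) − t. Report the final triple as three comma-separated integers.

start (-1,-2,-3) = (f(1,0),f(0,1),f(1,1))
replace slot 3: 2·((-1)+(-2)) − (-3) = -3 → (-1,-2,-3)
replace slot 1: 2·((-2)+(-3)) − (-1) = -9 → (-9,-2,-3)

-9,-2,-3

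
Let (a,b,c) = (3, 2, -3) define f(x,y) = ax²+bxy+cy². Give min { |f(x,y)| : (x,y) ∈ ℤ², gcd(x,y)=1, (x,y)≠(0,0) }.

river: ρ → (-3,4,2)
river: ρ → (2,4,-3)
river: ρ → (-3,2,3)
river: ρ → (3,4,-2)
river: ρ → (-2,4,3)
river: ρ → (3,2,-3)
closes: descent 0, river 6
min |a| on river = 2

2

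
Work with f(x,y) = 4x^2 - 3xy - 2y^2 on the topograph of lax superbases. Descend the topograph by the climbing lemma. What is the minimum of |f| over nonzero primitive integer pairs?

descent: ρ → (-2,3,4)  [lands on river]
river: ρ → (4,5,-1)
river: ρ → (-1,5,4)
river: ρ → (4,3,-2)
river: ρ → (-2,5,2)
river: ρ → (2,3,-4)
river: ρ → (-4,5,1)
river: ρ → (1,5,-4)
river: ρ → (-4,3,2)
river: ρ → (2,5,-2)
closes: descent 1, river 10
min |a| on river = 1

1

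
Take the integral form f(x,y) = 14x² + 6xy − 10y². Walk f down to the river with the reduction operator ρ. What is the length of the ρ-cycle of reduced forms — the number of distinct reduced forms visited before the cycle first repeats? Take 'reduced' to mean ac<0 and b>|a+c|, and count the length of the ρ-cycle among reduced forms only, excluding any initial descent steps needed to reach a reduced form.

D = 596, ⌊√D⌋ = 24
river: ρ → (-10,14,10)
river: ρ → (10,6,-14)
river: ρ → (-14,22,2)
river: ρ → (2,22,-14)
river: ρ → (-14,6,10)
river: ρ → (10,14,-10)
river: ρ → (-10,6,14)
river: ρ → (14,22,-2)
river: ρ → (-2,22,14)
river: ρ → (14,6,-10)
ρ-cycle length = 10 (tail of 0 descent steps not counted)

10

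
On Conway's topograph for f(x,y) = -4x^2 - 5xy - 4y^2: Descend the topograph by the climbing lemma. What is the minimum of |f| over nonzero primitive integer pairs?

translate: b→-3 (≡5 mod 8), so (4,5,4)→(4,-3,3)
flip: (4,-3,3)→(3,3,4)
reduced (well bottom): (3,3,4) with a≤c, −a<b≤a
well minimum |f| = |-3| = 3 (negative-definite)

3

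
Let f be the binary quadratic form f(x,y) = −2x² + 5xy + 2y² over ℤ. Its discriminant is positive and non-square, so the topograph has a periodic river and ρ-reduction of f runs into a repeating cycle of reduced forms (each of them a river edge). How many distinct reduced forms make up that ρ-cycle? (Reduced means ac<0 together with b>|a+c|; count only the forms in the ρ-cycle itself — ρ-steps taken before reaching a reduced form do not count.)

D = 41, ⌊√D⌋ = 6
river: ρ → (2,3,-4)
river: ρ → (-4,5,1)
river: ρ → (1,5,-4)
river: ρ → (-4,3,2)
river: ρ → (2,5,-2)
river: ρ → (-2,3,4)
river: ρ → (4,5,-1)
river: ρ → (-1,5,4)
river: ρ → (4,3,-2)
river: ρ → (-2,5,2)
ρ-cycle length = 10 (tail of 0 descent steps not counted)

10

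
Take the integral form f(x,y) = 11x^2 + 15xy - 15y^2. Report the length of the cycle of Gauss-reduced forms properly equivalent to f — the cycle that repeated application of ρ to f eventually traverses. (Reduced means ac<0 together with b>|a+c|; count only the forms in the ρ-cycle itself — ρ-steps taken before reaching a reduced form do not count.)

D = 885, ⌊√D⌋ = 29
river: ρ → (-15,15,11)
river: ρ → (11,29,-1)
river: ρ → (-1,29,11)
river: ρ → (11,15,-15)
ρ-cycle length = 4 (tail of 0 descent steps not counted)

4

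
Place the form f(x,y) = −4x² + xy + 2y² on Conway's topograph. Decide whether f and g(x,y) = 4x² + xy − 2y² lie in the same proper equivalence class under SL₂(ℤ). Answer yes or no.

D₁ = 33, D₂ = 33
river cycle of f (length 4): (2, 3, -3), (-3, 3, 2), (2, 5, -1), (-1, 5, 2)
river cycle of g (length 4): (-2, 3, 3), (3, 3, -2), (-2, 5, 1), (1, 5, -2)
cycles differ ⇒ inequivalent

no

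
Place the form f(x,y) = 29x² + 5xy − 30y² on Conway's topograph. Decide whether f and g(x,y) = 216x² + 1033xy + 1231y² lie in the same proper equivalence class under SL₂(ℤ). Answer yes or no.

D₁ = 3505, D₂ = 3505
river cycle of f (length 32): (-30, 55, 4), (4, 57, -16), (-16, 39, 31), (31, 23, -24), (-24, 25, 30), (30, 35, -19), (-19, 41, 24), (24, 55, -5), (-5, 55, 24), (24, 41, -19), … (22 more)
river cycle of g (length 32): (29, 5, -30), (-30, 55, 4), (4, 57, -16), (-16, 39, 31), (31, 23, -24), (-24, 25, 30), (30, 35, -19), (-19, 41, 24), (24, 55, -5), (-5, 55, 24), … (22 more)
cycles coincide ⇒ equivalent

yes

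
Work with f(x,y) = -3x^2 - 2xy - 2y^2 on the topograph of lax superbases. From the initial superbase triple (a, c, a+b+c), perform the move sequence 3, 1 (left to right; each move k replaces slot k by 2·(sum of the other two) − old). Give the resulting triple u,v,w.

start (-3,-2,-7) = (f(1,0),f(0,1),f(1,1))
replace slot 3: 2·((-3)+(-2)) − (-7) = -3 → (-3,-2,-3)
replace slot 1: 2·((-2)+(-3)) − (-3) = -7 → (-7,-2,-3)

-7,-2,-3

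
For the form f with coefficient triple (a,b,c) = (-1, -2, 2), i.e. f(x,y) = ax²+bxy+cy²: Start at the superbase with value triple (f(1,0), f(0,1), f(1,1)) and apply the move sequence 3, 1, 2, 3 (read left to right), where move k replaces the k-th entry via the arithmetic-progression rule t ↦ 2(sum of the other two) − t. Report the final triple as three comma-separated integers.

start (-1,2,-1) = (f(1,0),f(0,1),f(1,1))
replace slot 3: 2·((-1)+2) − (-1) = 3 → (-1,2,3)
replace slot 1: 2·(2+3) − (-1) = 11 → (11,2,3)
replace slot 2: 2·(11+3) − 2 = 26 → (11,26,3)
replace slot 3: 2·(11+26) − 3 = 71 → (11,26,71)

11,26,71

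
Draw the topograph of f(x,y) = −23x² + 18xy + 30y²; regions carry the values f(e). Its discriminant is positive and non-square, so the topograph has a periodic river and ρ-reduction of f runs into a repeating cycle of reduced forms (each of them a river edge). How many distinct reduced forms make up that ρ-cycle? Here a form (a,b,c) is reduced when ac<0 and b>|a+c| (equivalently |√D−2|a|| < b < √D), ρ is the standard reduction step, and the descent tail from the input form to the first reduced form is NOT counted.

D = 3084, ⌊√D⌋ = 55
river: ρ → (30,42,-11)
river: ρ → (-11,46,22)
river: ρ → (22,42,-15)
river: ρ → (-15,48,13)
river: ρ → (13,30,-42)
river: ρ → (-42,54,1)
river: ρ → (1,54,-42)
river: ρ → (-42,30,13)
river: ρ → (13,48,-15)
river: ρ → (-15,42,22)
river: ρ → (22,46,-11)
river: ρ → (-11,42,30)
river: ρ → (30,18,-23)
river: ρ → (-23,28,25)
river: ρ → (25,22,-26)
river: ρ → (-26,30,21)
river: ρ → (21,54,-2)
river: ρ → (-2,54,21)
river: ρ → (21,30,-26)
river: ρ → (-26,22,25)
river: ρ → (25,28,-23)
river: ρ → (-23,18,30)
ρ-cycle length = 22 (tail of 0 descent steps not counted)

22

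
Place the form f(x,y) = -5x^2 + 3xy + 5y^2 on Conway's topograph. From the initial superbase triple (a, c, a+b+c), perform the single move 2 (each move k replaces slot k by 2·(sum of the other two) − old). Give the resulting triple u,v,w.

start (-5,5,3) = (f(1,0),f(0,1),f(1,1))
replace slot 2: 2·((-5)+3) − 5 = -9 → (-5,-9,3)

-5,-9,3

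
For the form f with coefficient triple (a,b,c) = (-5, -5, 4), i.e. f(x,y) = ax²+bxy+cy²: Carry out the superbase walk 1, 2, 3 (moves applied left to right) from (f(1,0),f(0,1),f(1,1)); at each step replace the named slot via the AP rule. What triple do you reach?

start (-5,4,-6) = (f(1,0),f(0,1),f(1,1))
replace slot 1: 2·(4+(-6)) − (-5) = 1 → (1,4,-6)
replace slot 2: 2·(1+(-6)) − 4 = -14 → (1,-14,-6)
replace slot 3: 2·(1+(-14)) − (-6) = -20 → (1,-14,-20)

1,-14,-20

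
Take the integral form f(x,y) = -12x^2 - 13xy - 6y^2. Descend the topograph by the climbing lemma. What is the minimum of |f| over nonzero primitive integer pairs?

translate: b→-11 (≡13 mod 24), so (12,13,6)→(12,-11,5)
flip: (12,-11,5)→(5,11,12)
translate: b→1 (≡11 mod 10), so (5,11,12)→(5,1,6)
reduced (well bottom): (5,1,6) with a≤c, −a<b≤a
well minimum |f| = |-5| = 5 (negative-definite)

5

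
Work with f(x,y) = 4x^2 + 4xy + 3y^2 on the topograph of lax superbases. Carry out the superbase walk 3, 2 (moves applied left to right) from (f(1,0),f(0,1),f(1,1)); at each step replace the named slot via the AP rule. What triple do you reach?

start (4,3,11) = (f(1,0),f(0,1),f(1,1))
replace slot 3: 2·(4+3) − 11 = 3 → (4,3,3)
replace slot 2: 2·(4+3) − 3 = 11 → (4,11,3)

4,11,3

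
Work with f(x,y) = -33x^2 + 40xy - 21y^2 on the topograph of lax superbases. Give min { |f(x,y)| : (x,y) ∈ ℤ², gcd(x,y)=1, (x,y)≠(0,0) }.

translate: b→26 (≡-40 mod 66), so (33,-40,21)→(33,26,14)
flip: (33,26,14)→(14,-26,33)
translate: b→2 (≡-26 mod 28), so (14,-26,33)→(14,2,21)
reduced (well bottom): (14,2,21) with a≤c, −a<b≤a
well minimum |f| = |-14| = 14 (negative-definite)

14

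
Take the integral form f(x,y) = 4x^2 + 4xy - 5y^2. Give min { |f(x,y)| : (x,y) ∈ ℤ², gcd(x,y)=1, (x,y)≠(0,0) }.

river: ρ → (-5,6,3)
river: ρ → (3,6,-5)
river: ρ → (-5,4,4)
river: ρ → (4,4,-5)
closes: descent 0, river 4
min |a| on river = 3

3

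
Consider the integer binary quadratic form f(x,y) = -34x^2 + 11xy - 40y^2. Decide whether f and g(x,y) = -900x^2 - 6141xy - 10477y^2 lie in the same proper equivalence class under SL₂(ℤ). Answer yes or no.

D₁ = -5319, D₂ = -5319
f is negative-definite; reduce −f:
−f: reduced (well bottom): (34,-11,40) with a≤c, −a<b≤a
flip sign back: reduced form of f is (-34,11,-40)
g is negative-definite; reduce −g:
−g: translate: b→741 (≡6141 mod 1800), so (900,6141,10477)→(900,741,154)
−g: flip: (900,741,154)→(154,-741,900)
−g: translate: b→-125 (≡-741 mod 308), so (154,-741,900)→(154,-125,34)
−g: flip: (154,-125,34)→(34,125,154)
−g: translate: b→-11 (≡125 mod 68), so (34,125,154)→(34,-11,40)
−g: reduced (well bottom): (34,-11,40) with a≤c, −a<b≤a
flip sign back: reduced form of g is (-34,11,-40)
reduced forms (-34, 11, -40) vs (-34, 11, -40) ⇒ equivalent

yes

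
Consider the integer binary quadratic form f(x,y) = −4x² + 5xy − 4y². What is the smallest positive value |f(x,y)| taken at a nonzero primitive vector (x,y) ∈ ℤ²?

translate: b→3 (≡-5 mod 8), so (4,-5,4)→(4,3,3)
flip: (4,3,3)→(3,-3,4)
translate: b→3 (≡-3 mod 6), so (3,-3,4)→(3,3,4)
reduced (well bottom): (3,3,4) with a≤c, −a<b≤a
well minimum |f| = |-3| = 3 (negative-definite)

3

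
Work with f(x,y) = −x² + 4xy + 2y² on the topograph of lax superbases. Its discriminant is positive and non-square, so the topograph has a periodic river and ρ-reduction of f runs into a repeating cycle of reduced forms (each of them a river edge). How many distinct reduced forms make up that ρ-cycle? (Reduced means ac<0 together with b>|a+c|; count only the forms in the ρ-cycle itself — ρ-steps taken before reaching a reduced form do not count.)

D = 24, ⌊√D⌋ = 4
river: ρ → (2,4,-1)
river: ρ → (-1,4,2)
ρ-cycle length = 2 (tail of 0 descent steps not counted)

2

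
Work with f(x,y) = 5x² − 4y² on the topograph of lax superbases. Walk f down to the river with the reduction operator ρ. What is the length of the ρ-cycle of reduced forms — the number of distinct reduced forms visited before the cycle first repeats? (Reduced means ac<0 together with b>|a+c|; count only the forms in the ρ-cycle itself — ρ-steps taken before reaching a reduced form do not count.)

D = 80, ⌊√D⌋ = 8
descent: ρ → (-4,8,1)  [lands on river]
river: ρ → (1,8,-4)
ρ-cycle length = 2 (tail of 1 descent step not counted)

2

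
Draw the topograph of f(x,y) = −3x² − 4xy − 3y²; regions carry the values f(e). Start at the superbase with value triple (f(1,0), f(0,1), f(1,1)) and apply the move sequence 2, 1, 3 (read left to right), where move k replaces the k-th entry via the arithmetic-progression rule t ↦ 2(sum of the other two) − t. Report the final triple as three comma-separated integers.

start (-3,-3,-10) = (f(1,0),f(0,1),f(1,1))
replace slot 2: 2·((-3)+(-10)) − (-3) = -23 → (-3,-23,-10)
replace slot 1: 2·((-23)+(-10)) − (-3) = -63 → (-63,-23,-10)
replace slot 3: 2·((-63)+(-23)) − (-10) = -162 → (-63,-23,-162)

-63,-23,-162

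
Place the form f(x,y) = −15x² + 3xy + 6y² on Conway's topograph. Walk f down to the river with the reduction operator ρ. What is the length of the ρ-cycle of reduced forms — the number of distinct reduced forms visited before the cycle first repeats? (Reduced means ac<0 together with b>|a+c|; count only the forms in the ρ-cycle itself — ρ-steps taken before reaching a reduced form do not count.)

D = 369, ⌊√D⌋ = 19
descent: ρ → (6,9,-12)  [lands on river]
river: ρ → (-12,15,3)
river: ρ → (3,15,-12)
river: ρ → (-12,9,6)
river: ρ → (6,15,-6)
river: ρ → (-6,9,12)
river: ρ → (12,15,-3)
river: ρ → (-3,15,12)
river: ρ → (12,9,-6)
river: ρ → (-6,15,6)
ρ-cycle length = 10 (tail of 1 descent step not counted)

10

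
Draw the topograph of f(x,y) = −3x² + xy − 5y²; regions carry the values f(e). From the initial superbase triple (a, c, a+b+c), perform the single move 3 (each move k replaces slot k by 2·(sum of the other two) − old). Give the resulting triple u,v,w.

start (-3,-5,-7) = (f(1,0),f(0,1),f(1,1))
replace slot 3: 2·((-3)+(-5)) − (-7) = -9 → (-3,-5,-9)

-3,-5,-9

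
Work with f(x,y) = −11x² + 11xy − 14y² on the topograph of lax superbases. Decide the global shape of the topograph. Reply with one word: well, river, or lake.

D = b²−4ac = 11² − 4·(-11)·(-14) = -495
D < 0 ⇒ definite ⇒ every region one sign ⇒ single well

well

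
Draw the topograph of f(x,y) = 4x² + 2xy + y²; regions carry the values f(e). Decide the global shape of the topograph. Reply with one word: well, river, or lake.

D = b²−4ac = 2² − 4·4·1 = -12
D < 0 ⇒ definite ⇒ every region one sign ⇒ single well

well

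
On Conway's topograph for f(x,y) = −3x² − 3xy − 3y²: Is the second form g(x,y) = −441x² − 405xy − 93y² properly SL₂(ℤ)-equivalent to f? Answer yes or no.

D₁ = -27, D₂ = -27
f is negative-definite; reduce −f:
−f: reduced (well bottom): (3,3,3) with a≤c, −a<b≤a
flip sign back: reduced form of f is (-3,-3,-3)
g is negative-definite; reduce −g:
−g: flip: (441,405,93)→(93,-405,441)
−g: translate: b→-33 (≡-405 mod 186), so (93,-405,441)→(93,-33,3)
−g: flip: (93,-33,3)→(3,33,93)
−g: translate: b→3 (≡33 mod 6), so (3,33,93)→(3,3,3)
−g: reduced (well bottom): (3,3,3) with a≤c, −a<b≤a
flip sign back: reduced form of g is (-3,-3,-3)
reduced forms (-3, -3, -3) vs (-3, -3, -3) ⇒ equivalent

yes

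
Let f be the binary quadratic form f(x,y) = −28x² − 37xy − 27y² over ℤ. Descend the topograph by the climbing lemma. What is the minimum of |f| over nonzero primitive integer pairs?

translate: b→-19 (≡37 mod 56), so (28,37,27)→(28,-19,18)
flip: (28,-19,18)→(18,19,28)
translate: b→-17 (≡19 mod 36), so (18,19,28)→(18,-17,27)
reduced (well bottom): (18,-17,27) with a≤c, −a<b≤a
well minimum |f| = |-18| = 18 (negative-definite)

18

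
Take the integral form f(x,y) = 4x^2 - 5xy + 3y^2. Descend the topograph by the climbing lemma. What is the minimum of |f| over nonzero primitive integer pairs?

translate: b→3 (≡-5 mod 8), so (4,-5,3)→(4,3,2)
flip: (4,3,2)→(2,-3,4)
translate: b→1 (≡-3 mod 4), so (2,-3,4)→(2,1,3)
reduced (well bottom): (2,1,3) with a≤c, −a<b≤a
well minimum = a = 2

2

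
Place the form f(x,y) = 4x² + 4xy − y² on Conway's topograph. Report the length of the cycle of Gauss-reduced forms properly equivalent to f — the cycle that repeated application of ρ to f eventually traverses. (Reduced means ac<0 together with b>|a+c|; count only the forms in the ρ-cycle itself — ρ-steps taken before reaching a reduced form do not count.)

D = 32, ⌊√D⌋ = 5
river: ρ → (-1,4,4)
river: ρ → (4,4,-1)
ρ-cycle length = 2 (tail of 0 descent steps not counted)

2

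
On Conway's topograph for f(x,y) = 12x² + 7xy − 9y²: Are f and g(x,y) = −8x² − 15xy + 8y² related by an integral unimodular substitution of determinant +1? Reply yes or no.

D₁ = 481, D₂ = 481
river cycle of f (length 30): (-9, 11, 10), (10, 9, -10), (-10, 11, 9), (9, 7, -12), (-12, 17, 4), (4, 15, -16), (-16, 17, 3), (3, 19, -10), (-10, 21, 1), (1, 21, -10), … (20 more)
river cycle of g (length 26): (8, 15, -8), (-8, 17, 6), (6, 19, -5), (-5, 21, 2), (2, 19, -15), (-15, 11, 6), (6, 13, -13), (-13, 13, 6), (6, 11, -15), (-15, 19, 2), … (16 more)
cycles differ ⇒ inequivalent

no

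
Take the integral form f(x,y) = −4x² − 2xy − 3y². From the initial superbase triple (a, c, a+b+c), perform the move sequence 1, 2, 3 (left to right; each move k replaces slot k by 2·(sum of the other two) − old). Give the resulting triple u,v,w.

start (-4,-3,-9) = (f(1,0),f(0,1),f(1,1))
replace slot 1: 2·((-3)+(-9)) − (-4) = -20 → (-20,-3,-9)
replace slot 2: 2·((-20)+(-9)) − (-3) = -55 → (-20,-55,-9)
replace slot 3: 2·((-20)+(-55)) − (-9) = -141 → (-20,-55,-141)

-20,-55,-141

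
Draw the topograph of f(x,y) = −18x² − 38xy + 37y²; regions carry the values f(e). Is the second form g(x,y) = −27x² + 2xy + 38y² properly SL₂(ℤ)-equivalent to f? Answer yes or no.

D₁ = 4108, D₂ = 4108
river cycle of f (length 20): (37, 38, -18), (-18, 34, 41), (41, 48, -11), (-11, 62, 6), (6, 58, -31), (-31, 4, 33), (33, 62, -2), (-2, 62, 33), (33, 4, -31), (-31, 58, 6), … (10 more)
river cycle of g (length 12): (-27, 56, 9), (9, 52, -39), (-39, 26, 22), (22, 62, -3), (-3, 64, 1), (1, 64, -3), (-3, 62, 22), (22, 26, -39), (-39, 52, 9), (9, 56, -27), … (2 more)
cycles differ ⇒ inequivalent

no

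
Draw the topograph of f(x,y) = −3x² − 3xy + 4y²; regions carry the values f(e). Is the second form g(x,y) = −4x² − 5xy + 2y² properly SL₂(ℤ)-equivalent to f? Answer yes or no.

D₁ = 57, D₂ = 57
river cycle of f (length 6): (4, 3, -3), (-3, 3, 4), (4, 5, -2), (-2, 7, 1), (1, 7, -2), (-2, 5, 4)
river cycle of g (length 6): (2, 5, -4), (-4, 3, 3), (3, 3, -4), (-4, 5, 2), (2, 7, -1), (-1, 7, 2)
cycles differ ⇒ inequivalent

no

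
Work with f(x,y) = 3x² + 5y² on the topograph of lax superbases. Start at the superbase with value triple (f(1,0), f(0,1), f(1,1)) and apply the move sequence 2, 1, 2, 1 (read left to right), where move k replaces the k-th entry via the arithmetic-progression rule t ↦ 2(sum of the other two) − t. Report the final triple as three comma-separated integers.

start (3,5,8) = (f(1,0),f(0,1),f(1,1))
replace slot 2: 2·(3+8) − 5 = 17 → (3,17,8)
replace slot 1: 2·(17+8) − 3 = 47 → (47,17,8)
replace slot 2: 2·(47+8) − 17 = 93 → (47,93,8)
replace slot 1: 2·(93+8) − 47 = 155 → (155,93,8)

155,93,8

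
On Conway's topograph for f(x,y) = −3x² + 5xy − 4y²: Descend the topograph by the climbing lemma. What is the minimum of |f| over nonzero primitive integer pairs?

translate: b→1 (≡-5 mod 6), so (3,-5,4)→(3,1,2)
flip: (3,1,2)→(2,-1,3)
reduced (well bottom): (2,-1,3) with a≤c, −a<b≤a
well minimum |f| = |-2| = 2 (negative-definite)

2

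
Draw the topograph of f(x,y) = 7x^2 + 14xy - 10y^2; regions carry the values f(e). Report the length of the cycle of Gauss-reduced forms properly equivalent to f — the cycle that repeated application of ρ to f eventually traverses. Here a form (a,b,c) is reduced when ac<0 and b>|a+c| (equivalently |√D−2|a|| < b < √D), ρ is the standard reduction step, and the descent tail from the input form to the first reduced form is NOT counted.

D = 476, ⌊√D⌋ = 21
river: ρ → (-10,6,11)
river: ρ → (11,16,-5)
river: ρ → (-5,14,14)
river: ρ → (14,14,-5)
river: ρ → (-5,16,11)
river: ρ → (11,6,-10)
river: ρ → (-10,14,7)
river: ρ → (7,14,-10)
ρ-cycle length = 8 (tail of 0 descent steps not counted)

8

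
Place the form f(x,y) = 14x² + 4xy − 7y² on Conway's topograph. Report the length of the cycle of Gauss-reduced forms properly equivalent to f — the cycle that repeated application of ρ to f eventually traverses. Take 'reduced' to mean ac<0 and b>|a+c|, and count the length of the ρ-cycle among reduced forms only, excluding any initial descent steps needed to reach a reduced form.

D = 408, ⌊√D⌋ = 20
descent: ρ → (-7,10,11)  [lands on river]
river: ρ → (11,12,-6)
river: ρ → (-6,12,11)
river: ρ → (11,10,-7)
river: ρ → (-7,18,3)
river: ρ → (3,18,-7)
ρ-cycle length = 6 (tail of 1 descent step not counted)

6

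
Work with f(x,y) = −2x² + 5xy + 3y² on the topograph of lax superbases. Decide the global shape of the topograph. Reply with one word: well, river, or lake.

D = b²−4ac = 5² − 4·(-2)·3 = 49
D = 7² is a perfect square ⇒ form factors over ℤ ⇒ lakes

lake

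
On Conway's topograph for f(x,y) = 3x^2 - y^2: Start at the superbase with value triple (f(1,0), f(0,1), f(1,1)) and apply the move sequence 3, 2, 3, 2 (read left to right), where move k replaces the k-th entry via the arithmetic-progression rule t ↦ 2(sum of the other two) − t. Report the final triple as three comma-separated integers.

start (3,-1,2) = (f(1,0),f(0,1),f(1,1))
replace slot 3: 2·(3+(-1)) − 2 = 2 → (3,-1,2)
replace slot 2: 2·(3+2) − (-1) = 11 → (3,11,2)
replace slot 3: 2·(3+11) − 2 = 26 → (3,11,26)
replace slot 2: 2·(3+26) − 11 = 47 → (3,47,26)

3,47,26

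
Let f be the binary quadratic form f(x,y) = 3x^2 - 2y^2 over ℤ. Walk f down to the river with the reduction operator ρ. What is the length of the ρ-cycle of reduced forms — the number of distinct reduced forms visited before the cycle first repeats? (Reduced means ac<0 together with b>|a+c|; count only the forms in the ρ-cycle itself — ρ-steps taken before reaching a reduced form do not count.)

D = 24, ⌊√D⌋ = 4
descent: ρ → (-2,4,1)  [lands on river]
river: ρ → (1,4,-2)
ρ-cycle length = 2 (tail of 1 descent step not counted)

2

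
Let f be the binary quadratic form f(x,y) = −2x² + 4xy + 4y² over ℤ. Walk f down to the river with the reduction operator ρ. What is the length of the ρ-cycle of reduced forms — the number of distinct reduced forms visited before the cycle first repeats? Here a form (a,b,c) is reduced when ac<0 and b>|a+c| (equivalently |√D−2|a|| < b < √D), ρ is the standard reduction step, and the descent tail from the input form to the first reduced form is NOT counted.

D = 48, ⌊√D⌋ = 6
river: ρ → (4,4,-2)
river: ρ → (-2,4,4)
ρ-cycle length = 2 (tail of 0 descent steps not counted)

2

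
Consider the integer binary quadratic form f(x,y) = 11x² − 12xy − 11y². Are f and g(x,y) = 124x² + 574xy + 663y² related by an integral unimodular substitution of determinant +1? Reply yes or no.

D₁ = 628, D₂ = 628
river cycle of f (length 34): (-11, 12, 11), (11, 10, -12), (-12, 14, 9), (9, 22, -4), (-4, 18, 19), (19, 20, -3), (-3, 22, 12), (12, 2, -13), (-13, 24, 1), (1, 24, -13), … (24 more)
river cycle of g (length 34): (11, 10, -12), (-12, 14, 9), (9, 22, -4), (-4, 18, 19), (19, 20, -3), (-3, 22, 12), (12, 2, -13), (-13, 24, 1), (1, 24, -13), (-13, 2, 12), … (24 more)
cycles coincide ⇒ equivalent

yes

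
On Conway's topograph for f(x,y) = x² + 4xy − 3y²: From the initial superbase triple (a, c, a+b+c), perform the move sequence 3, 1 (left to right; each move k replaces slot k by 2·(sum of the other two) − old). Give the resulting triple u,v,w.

start (1,-3,2) = (f(1,0),f(0,1),f(1,1))
replace slot 3: 2·(1+(-3)) − 2 = -6 → (1,-3,-6)
replace slot 1: 2·((-3)+(-6)) − 1 = -19 → (-19,-3,-6)

-19,-3,-6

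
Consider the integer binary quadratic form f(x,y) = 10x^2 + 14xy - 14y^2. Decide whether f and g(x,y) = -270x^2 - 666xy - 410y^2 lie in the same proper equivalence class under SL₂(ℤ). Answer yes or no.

D₁ = 756, D₂ = 756
river cycle of f (length 4): (-14, 14, 10), (10, 26, -2), (-2, 26, 10), (10, 14, -14)
river cycle of g (length 4): (-14, 14, 10), (10, 26, -2), (-2, 26, 10), (10, 14, -14)
cycles coincide ⇒ equivalent

yes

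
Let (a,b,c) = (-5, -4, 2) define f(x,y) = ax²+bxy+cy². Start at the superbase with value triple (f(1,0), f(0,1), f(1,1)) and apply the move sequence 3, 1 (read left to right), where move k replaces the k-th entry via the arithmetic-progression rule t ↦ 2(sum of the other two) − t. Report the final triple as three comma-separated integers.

start (-5,2,-7) = (f(1,0),f(0,1),f(1,1))
replace slot 3: 2·((-5)+2) − (-7) = 1 → (-5,2,1)
replace slot 1: 2·(2+1) − (-5) = 11 → (11,2,1)

11,2,1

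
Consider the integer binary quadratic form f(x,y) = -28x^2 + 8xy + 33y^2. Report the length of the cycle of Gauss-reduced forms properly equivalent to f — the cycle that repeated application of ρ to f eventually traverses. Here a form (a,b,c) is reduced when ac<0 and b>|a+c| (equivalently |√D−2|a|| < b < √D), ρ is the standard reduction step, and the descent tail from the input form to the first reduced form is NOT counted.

D = 3760, ⌊√D⌋ = 61
river: ρ → (33,58,-3)
river: ρ → (-3,56,52)
river: ρ → (52,48,-7)
river: ρ → (-7,50,45)
river: ρ → (45,40,-12)
river: ρ → (-12,56,13)
river: ρ → (13,48,-28)
river: ρ → (-28,8,33)
ρ-cycle length = 8 (tail of 0 descent steps not counted)

8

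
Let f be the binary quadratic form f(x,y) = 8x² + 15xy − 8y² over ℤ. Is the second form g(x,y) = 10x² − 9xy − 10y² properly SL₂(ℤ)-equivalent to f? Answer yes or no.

D₁ = 481, D₂ = 481
river cycle of f (length 26): (-8, 17, 6), (6, 19, -5), (-5, 21, 2), (2, 19, -15), (-15, 11, 6), (6, 13, -13), (-13, 13, 6), (6, 11, -15), (-15, 19, 2), (2, 21, -5), … (16 more)
river cycle of g (length 30): (-10, 9, 10), (10, 11, -9), (-9, 7, 12), (12, 17, -4), (-4, 15, 16), (16, 17, -3), (-3, 19, 10), (10, 21, -1), (-1, 21, 10), (10, 19, -3), … (20 more)
cycles differ ⇒ inequivalent

no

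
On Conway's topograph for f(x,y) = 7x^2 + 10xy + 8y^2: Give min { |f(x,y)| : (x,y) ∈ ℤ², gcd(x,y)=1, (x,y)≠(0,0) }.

translate: b→-4 (≡10 mod 14), so (7,10,8)→(7,-4,5)
flip: (7,-4,5)→(5,4,7)
reduced (well bottom): (5,4,7) with a≤c, −a<b≤a
well minimum = a = 5

5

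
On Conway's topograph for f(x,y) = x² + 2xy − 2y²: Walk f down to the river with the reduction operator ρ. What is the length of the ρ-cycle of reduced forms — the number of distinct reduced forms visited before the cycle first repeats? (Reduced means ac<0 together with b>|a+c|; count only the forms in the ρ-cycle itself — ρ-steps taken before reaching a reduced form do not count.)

D = 12, ⌊√D⌋ = 3
river: ρ → (-2,2,1)
river: ρ → (1,2,-2)
ρ-cycle length = 2 (tail of 0 descent steps not counted)

2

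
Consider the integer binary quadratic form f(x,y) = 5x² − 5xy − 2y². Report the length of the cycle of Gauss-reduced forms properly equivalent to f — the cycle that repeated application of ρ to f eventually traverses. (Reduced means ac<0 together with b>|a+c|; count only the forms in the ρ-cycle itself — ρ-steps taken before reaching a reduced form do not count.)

D = 65, ⌊√D⌋ = 8
descent: ρ → (-2,5,5)  [lands on river]
river: ρ → (5,5,-2)
river: ρ → (-2,7,2)
river: ρ → (2,5,-5)
river: ρ → (-5,5,2)
river: ρ → (2,7,-2)
ρ-cycle length = 6 (tail of 1 descent step not counted)

6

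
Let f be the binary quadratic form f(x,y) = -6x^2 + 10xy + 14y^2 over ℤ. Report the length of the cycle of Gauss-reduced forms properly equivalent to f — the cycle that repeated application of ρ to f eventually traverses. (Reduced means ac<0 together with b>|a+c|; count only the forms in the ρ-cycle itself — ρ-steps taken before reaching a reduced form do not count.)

D = 436, ⌊√D⌋ = 20
river: ρ → (14,18,-2)
river: ρ → (-2,18,14)
river: ρ → (14,10,-6)
river: ρ → (-6,14,10)
river: ρ → (10,6,-10)
river: ρ → (-10,14,6)
river: ρ → (6,10,-14)
river: ρ → (-14,18,2)
river: ρ → (2,18,-14)
river: ρ → (-14,10,6)
river: ρ → (6,14,-10)
river: ρ → (-10,6,10)
river: ρ → (10,14,-6)
river: ρ → (-6,10,14)
ρ-cycle length = 14 (tail of 0 descent steps not counted)

14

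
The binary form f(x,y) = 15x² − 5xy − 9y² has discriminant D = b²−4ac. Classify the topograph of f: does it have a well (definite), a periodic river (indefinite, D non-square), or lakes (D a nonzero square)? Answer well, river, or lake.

D = b²−4ac = (-5)² − 4·15·(-9) = 565
D > 0 non-square ⇒ indefinite ⇒ periodic river

river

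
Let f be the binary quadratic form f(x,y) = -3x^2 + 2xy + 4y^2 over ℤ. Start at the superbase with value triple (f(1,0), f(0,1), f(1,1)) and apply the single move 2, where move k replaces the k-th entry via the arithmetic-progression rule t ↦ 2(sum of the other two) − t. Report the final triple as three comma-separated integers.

start (-3,4,3) = (f(1,0),f(0,1),f(1,1))
replace slot 2: 2·((-3)+3) − 4 = -4 → (-3,-4,3)

-3,-4,3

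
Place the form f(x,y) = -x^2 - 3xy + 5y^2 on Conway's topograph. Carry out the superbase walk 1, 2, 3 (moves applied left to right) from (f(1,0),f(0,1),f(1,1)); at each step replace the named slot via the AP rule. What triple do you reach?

start (-1,5,1) = (f(1,0),f(0,1),f(1,1))
replace slot 1: 2·(5+1) − (-1) = 13 → (13,5,1)
replace slot 2: 2·(13+1) − 5 = 23 → (13,23,1)
replace slot 3: 2·(13+23) − 1 = 71 → (13,23,71)

13,23,71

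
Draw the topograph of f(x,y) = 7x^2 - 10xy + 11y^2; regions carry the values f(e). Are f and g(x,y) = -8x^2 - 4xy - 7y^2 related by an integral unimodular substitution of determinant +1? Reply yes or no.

D₁ = -208, D₂ = -208
f: translate: b→4 (≡-10 mod 14), so (7,-10,11)→(7,4,8)
f: reduced (well bottom): (7,4,8) with a≤c, −a<b≤a
g is negative-definite; reduce −g:
−g: flip: (8,4,7)→(7,-4,8)
−g: reduced (well bottom): (7,-4,8) with a≤c, −a<b≤a
flip sign back: reduced form of g is (-7,4,-8)
reduced forms (7, 4, 8) vs (-7, 4, -8) ⇒ inequivalent

no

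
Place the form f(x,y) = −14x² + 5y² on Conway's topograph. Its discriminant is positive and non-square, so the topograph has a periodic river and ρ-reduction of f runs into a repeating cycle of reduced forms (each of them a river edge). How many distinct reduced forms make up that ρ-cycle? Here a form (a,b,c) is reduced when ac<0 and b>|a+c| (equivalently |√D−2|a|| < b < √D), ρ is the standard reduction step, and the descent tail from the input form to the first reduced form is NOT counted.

D = 280, ⌊√D⌋ = 16
descent: ρ → (5,10,-9)  [lands on river]
river: ρ → (-9,8,6)
river: ρ → (6,16,-1)
river: ρ → (-1,16,6)
river: ρ → (6,8,-9)
river: ρ → (-9,10,5)
ρ-cycle length = 6 (tail of 1 descent step not counted)

6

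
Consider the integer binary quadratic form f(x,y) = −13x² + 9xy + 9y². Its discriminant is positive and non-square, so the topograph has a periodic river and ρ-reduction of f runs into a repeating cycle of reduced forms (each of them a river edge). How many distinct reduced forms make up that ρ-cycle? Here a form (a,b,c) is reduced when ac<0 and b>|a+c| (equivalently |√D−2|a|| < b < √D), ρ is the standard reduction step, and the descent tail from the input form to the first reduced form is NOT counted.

D = 549, ⌊√D⌋ = 23
river: ρ → (9,9,-13)
river: ρ → (-13,17,5)
river: ρ → (5,23,-1)
river: ρ → (-1,23,5)
river: ρ → (5,17,-13)
river: ρ → (-13,9,9)
ρ-cycle length = 6 (tail of 0 descent steps not counted)

6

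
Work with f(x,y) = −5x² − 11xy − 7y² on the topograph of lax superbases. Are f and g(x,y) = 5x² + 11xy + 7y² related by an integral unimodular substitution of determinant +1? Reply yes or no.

D₁ = -19, D₂ = -19
f is negative-definite; reduce −f:
−f: translate: b→1 (≡11 mod 10), so (5,11,7)→(5,1,1)
−f: flip: (5,1,1)→(1,-1,5)
−f: translate: b→1 (≡-1 mod 2), so (1,-1,5)→(1,1,5)
−f: reduced (well bottom): (1,1,5) with a≤c, −a<b≤a
flip sign back: reduced form of f is (-1,-1,-5)
g: translate: b→1 (≡11 mod 10), so (5,11,7)→(5,1,1)
g: flip: (5,1,1)→(1,-1,5)
g: translate: b→1 (≡-1 mod 2), so (1,-1,5)→(1,1,5)
g: reduced (well bottom): (1,1,5) with a≤c, −a<b≤a
reduced forms (-1, -1, -5) vs (1, 1, 5) ⇒ inequivalent

no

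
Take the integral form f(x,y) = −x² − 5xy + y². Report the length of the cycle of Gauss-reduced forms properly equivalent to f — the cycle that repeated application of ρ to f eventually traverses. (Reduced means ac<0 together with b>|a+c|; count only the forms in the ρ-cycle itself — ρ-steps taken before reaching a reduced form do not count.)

D = 29, ⌊√D⌋ = 5
descent: ρ → (1,5,-1)  [lands on river]
river: ρ → (-1,5,1)
ρ-cycle length = 2 (tail of 1 descent step not counted)

2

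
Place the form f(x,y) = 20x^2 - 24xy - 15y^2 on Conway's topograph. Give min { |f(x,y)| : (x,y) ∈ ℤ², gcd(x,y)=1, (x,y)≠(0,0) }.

descent: ρ → (-15,24,20)  [lands on river]
river: ρ → (20,16,-19)
river: ρ → (-19,22,17)
river: ρ → (17,12,-24)
river: ρ → (-24,36,5)
river: ρ → (5,34,-31)
river: ρ → (-31,28,8)
river: ρ → (8,36,-15)
closes: descent 1, river 8
min |a| on river = 5

5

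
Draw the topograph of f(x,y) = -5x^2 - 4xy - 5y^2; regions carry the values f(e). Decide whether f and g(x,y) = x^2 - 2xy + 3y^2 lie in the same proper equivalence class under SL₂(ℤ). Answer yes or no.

D₁ = -84, D₂ = -8
discriminants differ ⇒ not SL₂(ℤ)-equivalent

no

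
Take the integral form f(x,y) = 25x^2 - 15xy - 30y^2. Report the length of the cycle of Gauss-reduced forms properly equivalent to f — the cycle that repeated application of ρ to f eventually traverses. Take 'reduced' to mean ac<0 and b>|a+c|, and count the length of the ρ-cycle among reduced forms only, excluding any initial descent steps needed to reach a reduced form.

D = 3225, ⌊√D⌋ = 56
descent: ρ → (-30,15,25)  [lands on river]
river: ρ → (25,35,-20)
river: ρ → (-20,45,15)
river: ρ → (15,45,-20)
river: ρ → (-20,35,25)
river: ρ → (25,15,-30)
river: ρ → (-30,45,10)
river: ρ → (10,55,-5)
river: ρ → (-5,55,10)
river: ρ → (10,45,-30)
ρ-cycle length = 10 (tail of 1 descent step not counted)

10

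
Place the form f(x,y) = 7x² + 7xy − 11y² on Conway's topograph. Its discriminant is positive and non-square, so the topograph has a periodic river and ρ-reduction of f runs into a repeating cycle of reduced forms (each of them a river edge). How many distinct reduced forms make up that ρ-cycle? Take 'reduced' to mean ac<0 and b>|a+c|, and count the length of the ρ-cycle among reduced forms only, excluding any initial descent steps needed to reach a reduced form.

D = 357, ⌊√D⌋ = 18
river: ρ → (-11,15,3)
river: ρ → (3,15,-11)
river: ρ → (-11,7,7)
river: ρ → (7,7,-11)
ρ-cycle length = 4 (tail of 0 descent steps not counted)

4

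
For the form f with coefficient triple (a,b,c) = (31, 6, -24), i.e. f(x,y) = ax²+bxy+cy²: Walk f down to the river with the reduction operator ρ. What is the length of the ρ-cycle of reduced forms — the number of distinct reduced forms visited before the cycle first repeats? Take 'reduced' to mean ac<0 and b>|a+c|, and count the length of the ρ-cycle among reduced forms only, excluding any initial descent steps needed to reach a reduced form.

D = 3012, ⌊√D⌋ = 54
descent: ρ → (-24,42,13)  [lands on river]
river: ρ → (13,36,-33)
river: ρ → (-33,30,16)
river: ρ → (16,34,-29)
river: ρ → (-29,24,21)
river: ρ → (21,18,-32)
river: ρ → (-32,46,7)
river: ρ → (7,52,-11)
river: ρ → (-11,36,39)
river: ρ → (39,42,-8)
river: ρ → (-8,54,3)
river: ρ → (3,54,-8)
river: ρ → (-8,42,39)
river: ρ → (39,36,-11)
river: ρ → (-11,52,7)
river: ρ → (7,46,-32)
river: ρ → (-32,18,21)
river: ρ → (21,24,-29)
river: ρ → (-29,34,16)
river: ρ → (16,30,-33)
river: ρ → (-33,36,13)
river: ρ → (13,42,-24)
river: ρ → (-24,54,1)
river: ρ → (1,54,-24)
ρ-cycle length = 24 (tail of 1 descent step not counted)

24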